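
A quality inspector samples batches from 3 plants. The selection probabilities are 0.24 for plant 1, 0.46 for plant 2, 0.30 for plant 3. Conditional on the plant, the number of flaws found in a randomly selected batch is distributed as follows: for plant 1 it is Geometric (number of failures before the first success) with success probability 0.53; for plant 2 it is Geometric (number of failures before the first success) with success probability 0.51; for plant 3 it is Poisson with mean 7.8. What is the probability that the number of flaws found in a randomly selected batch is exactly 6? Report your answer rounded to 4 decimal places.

Conditional on each plant, P(X = 6): 1: 0.00571298; 2: 0.00705906; 3: 0.128156.
By total probability, P(X = 6) = 0.24·0.00571298 + 0.46·0.00705906 + 0.3·0.128156 = 0.043065.

0.0431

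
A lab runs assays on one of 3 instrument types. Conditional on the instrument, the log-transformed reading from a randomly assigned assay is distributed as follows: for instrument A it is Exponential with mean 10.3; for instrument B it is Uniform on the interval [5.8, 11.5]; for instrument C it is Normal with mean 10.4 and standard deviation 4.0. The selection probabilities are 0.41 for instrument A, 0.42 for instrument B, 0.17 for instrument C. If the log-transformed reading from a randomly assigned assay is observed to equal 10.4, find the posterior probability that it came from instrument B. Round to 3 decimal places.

Likelihoods f(10.4 | ·): A: 0.0353714; B: 0.175439; C: 0.0997356.
Posterior ∝ prior × likelihood. Numerator for B: 0.42·0.175439 = 0.0736842.
Normalizing constant: 0.41·0.0353714 + 0.42·0.175439 + 0.17·0.0997356 = 0.105142.
P(B | observation) = 0.0736842 / 0.105142 = 0.70081.

0.701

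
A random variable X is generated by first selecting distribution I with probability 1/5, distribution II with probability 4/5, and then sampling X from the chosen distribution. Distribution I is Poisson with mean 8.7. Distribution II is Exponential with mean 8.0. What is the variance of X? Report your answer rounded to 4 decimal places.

53.0184

Per component, I: μ=8.7, E[X²]=84.39; II: μ=8, E[X²]=128.
E[X] = 0.2·8.7 + 0.8·8 = 8.14.
E[X²] = 0.2·84.39 + 0.8·128 = 119.278.
Var(X) = E[X²] − (E[X])² = 119.278 − 66.2596 = 53.0184.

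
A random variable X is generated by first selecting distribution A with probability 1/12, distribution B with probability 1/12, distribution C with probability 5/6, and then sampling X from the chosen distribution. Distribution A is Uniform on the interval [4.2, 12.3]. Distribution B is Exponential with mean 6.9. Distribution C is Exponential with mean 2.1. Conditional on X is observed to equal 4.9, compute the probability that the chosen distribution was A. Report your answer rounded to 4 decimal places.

0.1881

Likelihoods f(4.9 | ·): A: 0.123457; B: 0.0712425; C: 0.0461771.
Posterior ∝ prior × likelihood. Numerator for A: 0.0833333·0.123457 = 0.0102881.
Normalizing constant: 0.0833333·0.123457 + 0.0833333·0.0712425 + 0.833333·0.0461771 = 0.0547059.
P(A | observation) = 0.0102881 / 0.0547059 = 0.188061.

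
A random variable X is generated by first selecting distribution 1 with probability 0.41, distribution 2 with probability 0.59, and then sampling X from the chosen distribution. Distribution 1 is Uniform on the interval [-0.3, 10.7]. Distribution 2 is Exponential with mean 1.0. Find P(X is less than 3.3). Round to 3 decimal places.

Conditional on each component, P(X < 3.3): 1: 0.327273; 2: 0.963117.
By total probability, P(X < 3.3) = 0.41·0.327273 + 0.59·0.963117 = 0.702421.

0.702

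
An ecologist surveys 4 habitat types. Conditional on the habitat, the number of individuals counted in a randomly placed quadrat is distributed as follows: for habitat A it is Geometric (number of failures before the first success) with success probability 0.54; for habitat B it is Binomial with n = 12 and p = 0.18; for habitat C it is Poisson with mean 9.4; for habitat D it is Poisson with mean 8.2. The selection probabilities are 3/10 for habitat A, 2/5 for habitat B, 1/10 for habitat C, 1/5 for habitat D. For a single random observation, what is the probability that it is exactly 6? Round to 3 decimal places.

Conditional on each habitat, P(X = 6): A: 0.00511612; B: 0.00955411; C: 0.0792623; D: 0.115967.
By total probability, P(X = 6) = 0.3·0.00511612 + 0.4·0.00955411 + 0.1·0.0792623 + 0.2·0.115967 = 0.0364762.

0.036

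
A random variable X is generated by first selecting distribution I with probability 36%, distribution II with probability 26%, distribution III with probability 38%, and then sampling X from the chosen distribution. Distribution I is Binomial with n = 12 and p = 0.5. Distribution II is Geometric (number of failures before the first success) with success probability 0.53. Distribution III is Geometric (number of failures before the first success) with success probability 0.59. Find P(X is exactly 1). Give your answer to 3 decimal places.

Conditional on each component, P(X = 1): I: 0.00292969; II: 0.2491; III: 0.2419.
By total probability, P(X = 1) = 0.36·0.00292969 + 0.26·0.2491 + 0.38·0.2419 = 0.157743.

0.158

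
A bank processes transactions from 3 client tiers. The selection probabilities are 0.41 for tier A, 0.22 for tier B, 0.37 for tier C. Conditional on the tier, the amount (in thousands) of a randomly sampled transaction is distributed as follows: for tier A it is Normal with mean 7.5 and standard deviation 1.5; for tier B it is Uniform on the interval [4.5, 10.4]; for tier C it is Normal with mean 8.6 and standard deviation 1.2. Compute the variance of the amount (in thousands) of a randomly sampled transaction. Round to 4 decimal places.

2.3849

Per component, A: μ=7.5, E[X²]=58.5; B: μ=7.45, E[X²]=58.4033; C: μ=8.6, E[X²]=75.4.
E[X] = 0.41·7.5 + 0.22·7.45 + 0.37·8.6 = 7.896.
E[X²] = 0.41·58.5 + 0.22·58.4033 + 0.37·75.4 = 64.7317.
Var(X) = E[X²] − (E[X])² = 64.7317 − 62.3468 = 2.38492.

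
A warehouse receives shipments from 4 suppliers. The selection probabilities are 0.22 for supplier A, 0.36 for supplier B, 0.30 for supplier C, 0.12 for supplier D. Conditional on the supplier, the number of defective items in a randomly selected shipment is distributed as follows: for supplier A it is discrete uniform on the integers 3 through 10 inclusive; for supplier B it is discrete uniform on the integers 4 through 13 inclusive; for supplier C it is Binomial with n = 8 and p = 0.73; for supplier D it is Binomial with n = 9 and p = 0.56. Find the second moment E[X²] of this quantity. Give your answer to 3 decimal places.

For each component E[X²] = Var + (mean)², giving A: 47.5; B: 80.5; C: 35.6824; D: 27.6192.
Overall E[X²] = 0.22·47.5 + 0.36·80.5 + 0.3·35.6824 + 0.12·27.6192 = 53.449.

53.449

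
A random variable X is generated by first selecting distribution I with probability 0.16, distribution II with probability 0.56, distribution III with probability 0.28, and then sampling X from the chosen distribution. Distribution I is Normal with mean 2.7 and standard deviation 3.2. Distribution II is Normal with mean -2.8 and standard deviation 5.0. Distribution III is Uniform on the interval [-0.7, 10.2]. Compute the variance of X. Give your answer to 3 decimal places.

30.247

Per component, I: μ=2.7, E[X²]=17.53; II: μ=-2.8, E[X²]=32.84; III: μ=4.75, E[X²]=32.4633.
E[X] = 0.16·2.7 + 0.56·-2.8 + 0.28·4.75 = 0.194.
E[X²] = 0.16·17.53 + 0.56·32.84 + 0.28·32.4633 = 30.2849.
Var(X) = E[X²] − (E[X])² = 30.2849 − 0.037636 = 30.2473.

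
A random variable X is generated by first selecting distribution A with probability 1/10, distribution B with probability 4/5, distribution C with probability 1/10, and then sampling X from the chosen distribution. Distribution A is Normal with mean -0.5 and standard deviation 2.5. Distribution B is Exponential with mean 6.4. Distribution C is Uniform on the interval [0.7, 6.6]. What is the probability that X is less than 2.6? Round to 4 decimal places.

0.3885

Conditional on each component, P(X < 2.6): A: 0.892512; B: 0.333856; C: 0.322034.
By total probability, P(X < 2.6) = 0.1·0.892512 + 0.8·0.333856 + 0.1·0.322034 = 0.38854.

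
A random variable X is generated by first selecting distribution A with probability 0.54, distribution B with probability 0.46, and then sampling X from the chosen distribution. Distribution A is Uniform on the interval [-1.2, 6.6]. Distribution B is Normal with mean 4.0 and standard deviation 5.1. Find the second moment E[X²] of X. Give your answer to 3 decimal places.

For each component E[X²] = Var + (mean)², giving A: 12.36; B: 42.01.
Overall E[X²] = 0.54·12.36 + 0.46·42.01 = 25.999.

25.999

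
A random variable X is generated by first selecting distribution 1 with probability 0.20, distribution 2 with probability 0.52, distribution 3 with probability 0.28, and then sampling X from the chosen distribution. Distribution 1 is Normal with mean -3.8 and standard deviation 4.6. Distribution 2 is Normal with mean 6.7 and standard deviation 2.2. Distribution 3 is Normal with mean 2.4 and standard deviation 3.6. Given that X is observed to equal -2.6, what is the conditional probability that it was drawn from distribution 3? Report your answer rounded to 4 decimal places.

0.4135

Likelihoods f(-2.6 | ·): 1: 0.0838252; 2: 2.38837e-05; 3: 0.0422404.
Posterior ∝ prior × likelihood. Numerator for 3: 0.28·0.0422404 = 0.0118273.
Normalizing constant: 0.2·0.0838252 + 0.52·2.38837e-05 + 0.28·0.0422404 = 0.0286048.
P(3 | observation) = 0.0118273 / 0.0286048 = 0.413473.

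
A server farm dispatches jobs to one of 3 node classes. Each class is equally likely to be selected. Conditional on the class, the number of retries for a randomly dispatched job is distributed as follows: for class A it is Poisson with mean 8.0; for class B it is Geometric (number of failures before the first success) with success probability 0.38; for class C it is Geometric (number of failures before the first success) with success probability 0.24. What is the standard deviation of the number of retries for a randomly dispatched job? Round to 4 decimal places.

3.9824

Per component, A: μ=8, E[X²]=72; B: μ=1.63158, E[X²]=6.95568; C: μ=3.16667, E[X²]=23.2222.
E[X] = 0.333333·8 + 0.333333·1.63158 + 0.333333·3.16667 = 4.26608.
E[X²] = 0.333333·72 + 0.333333·6.95568 + 0.333333·23.2222 = 34.0593.
Var(X) = E[X²] − (E[X])² = 34.0593 − 18.1995 = 15.8598.
SD(X) = √15.8598 = 3.98244.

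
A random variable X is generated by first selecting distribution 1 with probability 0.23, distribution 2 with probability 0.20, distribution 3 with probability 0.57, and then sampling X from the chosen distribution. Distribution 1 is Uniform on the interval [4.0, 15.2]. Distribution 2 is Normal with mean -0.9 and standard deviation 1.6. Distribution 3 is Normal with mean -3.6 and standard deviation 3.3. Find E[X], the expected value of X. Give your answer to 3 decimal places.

-0.024

Component means — 1: 9.6; 2: -0.9; 3: -3.6.
E[X] = 0.23·9.6 + 0.2·-0.9 + 0.57·-3.6 = -0.024.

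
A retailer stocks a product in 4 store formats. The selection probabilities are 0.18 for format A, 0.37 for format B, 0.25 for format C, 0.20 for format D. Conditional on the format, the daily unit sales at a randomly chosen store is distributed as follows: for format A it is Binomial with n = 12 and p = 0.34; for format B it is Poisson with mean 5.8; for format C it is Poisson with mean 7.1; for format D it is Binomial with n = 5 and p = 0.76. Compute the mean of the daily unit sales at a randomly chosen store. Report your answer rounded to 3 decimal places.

5.415

Component means — A: 4.08; B: 5.8; C: 7.1; D: 3.8.
E[X] = 0.18·4.08 + 0.37·5.8 + 0.25·7.1 + 0.2·3.8 = 5.4154.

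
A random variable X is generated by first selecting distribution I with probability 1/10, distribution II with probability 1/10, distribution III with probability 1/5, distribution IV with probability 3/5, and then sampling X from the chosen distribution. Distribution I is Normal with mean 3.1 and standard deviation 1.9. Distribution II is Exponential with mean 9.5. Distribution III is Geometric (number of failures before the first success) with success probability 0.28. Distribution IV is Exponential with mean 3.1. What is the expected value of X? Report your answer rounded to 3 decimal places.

Component means — I: 3.1; II: 9.5; III: 2.57143; IV: 3.1.
E[X] = 0.1·3.1 + 0.1·9.5 + 0.2·2.57143 + 0.6·3.1 = 3.63429.

3.634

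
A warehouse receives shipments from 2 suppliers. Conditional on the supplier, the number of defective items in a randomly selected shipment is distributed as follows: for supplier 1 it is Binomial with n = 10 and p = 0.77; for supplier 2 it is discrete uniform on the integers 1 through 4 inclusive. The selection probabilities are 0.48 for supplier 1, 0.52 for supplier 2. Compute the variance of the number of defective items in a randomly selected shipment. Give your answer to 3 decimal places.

Per component, 1: μ=7.7, E[X²]=61.061; 2: μ=2.5, E[X²]=7.5.
E[X] = 0.48·7.7 + 0.52·2.5 = 4.996.
E[X²] = 0.48·61.061 + 0.52·7.5 = 33.2093.
Var(X) = E[X²] − (E[X])² = 33.2093 − 24.96 = 8.24926.

8.249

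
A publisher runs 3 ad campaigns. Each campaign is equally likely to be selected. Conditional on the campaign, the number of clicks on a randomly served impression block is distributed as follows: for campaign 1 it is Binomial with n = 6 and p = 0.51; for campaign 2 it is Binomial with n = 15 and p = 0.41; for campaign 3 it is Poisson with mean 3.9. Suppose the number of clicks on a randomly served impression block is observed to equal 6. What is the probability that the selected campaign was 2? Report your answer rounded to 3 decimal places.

Likelihoods P(X=6 | ·): 1: 0.0175963; 2: 0.205956; 3: 0.0989251.
Posterior ∝ prior × likelihood. Numerator for 2: 0.333333·0.205956 = 0.0686521.
Normalizing constant: 0.333333·0.0175963 + 0.333333·0.205956 + 0.333333·0.0989251 = 0.107493.
P(2 | observation) = 0.0686521 / 0.107493 = 0.638668.

0.639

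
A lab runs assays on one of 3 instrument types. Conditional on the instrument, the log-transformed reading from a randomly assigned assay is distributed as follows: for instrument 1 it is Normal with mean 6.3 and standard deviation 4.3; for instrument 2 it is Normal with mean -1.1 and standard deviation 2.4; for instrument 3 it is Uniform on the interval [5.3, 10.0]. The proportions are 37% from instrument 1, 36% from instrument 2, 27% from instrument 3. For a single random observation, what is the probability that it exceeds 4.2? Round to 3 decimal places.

Conditional on each instrument, P(X > 4.2): 1: 0.687357; 2: 0.0136105; 3: 1.
By total probability, P(X > 4.2) = 0.37·0.687357 + 0.36·0.0136105 + 0.27·1 = 0.529222.

0.529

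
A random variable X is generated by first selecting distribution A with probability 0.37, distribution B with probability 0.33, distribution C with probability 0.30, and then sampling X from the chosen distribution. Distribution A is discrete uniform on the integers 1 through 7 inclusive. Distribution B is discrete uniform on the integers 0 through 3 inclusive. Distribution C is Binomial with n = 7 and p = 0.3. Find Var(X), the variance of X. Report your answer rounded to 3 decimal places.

Per component, A: μ=4, E[X²]=20; B: μ=1.5, E[X²]=3.5; C: μ=2.1, E[X²]=5.88.
E[X] = 0.37·4 + 0.33·1.5 + 0.3·2.1 = 2.605.
E[X²] = 0.37·20 + 0.33·3.5 + 0.3·5.88 = 10.319.
Var(X) = E[X²] − (E[X])² = 10.319 − 6.78602 = 3.53298.

3.533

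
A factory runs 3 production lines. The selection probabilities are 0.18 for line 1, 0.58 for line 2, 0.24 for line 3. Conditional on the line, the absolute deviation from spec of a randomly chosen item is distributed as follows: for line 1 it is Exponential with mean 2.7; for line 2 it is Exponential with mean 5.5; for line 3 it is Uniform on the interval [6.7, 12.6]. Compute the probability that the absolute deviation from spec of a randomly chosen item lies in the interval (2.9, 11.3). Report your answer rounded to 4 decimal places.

Conditional on each line, P(2.9 < X < 11.3): 1: 0.326395; 2: 0.462061; 3: 0.779661.
By total probability, P(2.9 < X < 11.3) = 0.18·0.326395 + 0.58·0.462061 + 0.24·0.779661 = 0.513865.

0.5139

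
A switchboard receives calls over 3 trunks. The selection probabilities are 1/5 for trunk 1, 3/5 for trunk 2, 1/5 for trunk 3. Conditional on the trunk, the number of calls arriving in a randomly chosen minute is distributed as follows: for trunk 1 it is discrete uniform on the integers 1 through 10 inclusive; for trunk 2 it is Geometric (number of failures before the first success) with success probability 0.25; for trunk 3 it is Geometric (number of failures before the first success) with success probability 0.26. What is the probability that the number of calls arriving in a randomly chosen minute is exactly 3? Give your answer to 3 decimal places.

0.104

Conditional on each trunk, P(X = 3): 1: 0.1; 2: 0.105469; 3: 0.105358.
By total probability, P(X = 3) = 0.2·0.1 + 0.6·0.105469 + 0.2·0.105358 = 0.104353.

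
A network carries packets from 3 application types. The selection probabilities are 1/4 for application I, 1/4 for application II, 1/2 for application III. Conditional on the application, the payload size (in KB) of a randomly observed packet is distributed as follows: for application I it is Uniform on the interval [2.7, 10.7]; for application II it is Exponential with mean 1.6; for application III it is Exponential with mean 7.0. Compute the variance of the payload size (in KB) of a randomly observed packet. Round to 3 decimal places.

Per component, I: μ=6.7, E[X²]=50.2233; II: μ=1.6, E[X²]=5.12; III: μ=7, E[X²]=98.
E[X] = 0.25·6.7 + 0.25·1.6 + 0.5·7 = 5.575.
E[X²] = 0.25·50.2233 + 0.25·5.12 + 0.5·98 = 62.8358.
Var(X) = E[X²] − (E[X])² = 62.8358 − 31.0806 = 31.7552.

31.755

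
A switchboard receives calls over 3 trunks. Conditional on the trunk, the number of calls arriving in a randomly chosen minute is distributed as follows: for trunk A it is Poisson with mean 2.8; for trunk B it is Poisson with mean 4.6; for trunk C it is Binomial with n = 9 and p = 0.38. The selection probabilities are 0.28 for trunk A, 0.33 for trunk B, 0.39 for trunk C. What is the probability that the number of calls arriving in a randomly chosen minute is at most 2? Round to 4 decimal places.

Conditional on each trunk, P(X ≤ 2): A: 0.469454; B: 0.162639; C: 0.271277.
By total probability, P(X ≤ 2) = 0.28·0.469454 + 0.33·0.162639 + 0.39·0.271277 = 0.290916.

0.2909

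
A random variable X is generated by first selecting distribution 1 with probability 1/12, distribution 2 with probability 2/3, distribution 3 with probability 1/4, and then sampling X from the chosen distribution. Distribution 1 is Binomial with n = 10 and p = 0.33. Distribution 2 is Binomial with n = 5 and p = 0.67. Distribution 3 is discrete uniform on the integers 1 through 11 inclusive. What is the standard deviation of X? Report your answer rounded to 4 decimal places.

2.1780

Per component, 1: μ=3.3, E[X²]=13.101; 2: μ=3.35, E[X²]=12.328; 3: μ=6, E[X²]=46.
E[X] = 0.0833333·3.3 + 0.666667·3.35 + 0.25·6 = 4.00833.
E[X²] = 0.0833333·13.101 + 0.666667·12.328 + 0.25·46 = 20.8104.
Var(X) = E[X²] − (E[X])² = 20.8104 − 16.0667 = 4.74368.
SD(X) = √4.74368 = 2.178.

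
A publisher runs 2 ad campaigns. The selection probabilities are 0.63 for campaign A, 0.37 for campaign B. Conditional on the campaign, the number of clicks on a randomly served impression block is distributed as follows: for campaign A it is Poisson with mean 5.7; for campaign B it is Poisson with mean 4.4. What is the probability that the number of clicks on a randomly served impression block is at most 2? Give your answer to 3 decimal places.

0.117

Conditional on each campaign, P(X ≤ 2): A: 0.0767732; B: 0.185142.
By total probability, P(X ≤ 2) = 0.63·0.0767732 + 0.37·0.185142 = 0.11687.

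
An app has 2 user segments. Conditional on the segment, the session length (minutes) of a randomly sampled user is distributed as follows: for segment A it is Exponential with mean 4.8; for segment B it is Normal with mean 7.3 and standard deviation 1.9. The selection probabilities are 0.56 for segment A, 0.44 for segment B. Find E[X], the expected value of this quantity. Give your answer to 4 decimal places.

5.9000

Component means — A: 4.8; B: 7.3.
E[X] = 0.56·4.8 + 0.44·7.3 = 5.9.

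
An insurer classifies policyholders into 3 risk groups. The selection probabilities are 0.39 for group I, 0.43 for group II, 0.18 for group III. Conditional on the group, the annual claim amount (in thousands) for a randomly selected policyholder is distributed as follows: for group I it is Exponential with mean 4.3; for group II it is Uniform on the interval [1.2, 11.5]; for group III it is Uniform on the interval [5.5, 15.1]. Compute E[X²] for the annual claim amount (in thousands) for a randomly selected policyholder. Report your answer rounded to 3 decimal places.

56.041

For each component E[X²] = Var + (mean)², giving I: 36.98; II: 49.1633; III: 113.77.
Overall E[X²] = 0.39·36.98 + 0.43·49.1633 + 0.18·113.77 = 56.041.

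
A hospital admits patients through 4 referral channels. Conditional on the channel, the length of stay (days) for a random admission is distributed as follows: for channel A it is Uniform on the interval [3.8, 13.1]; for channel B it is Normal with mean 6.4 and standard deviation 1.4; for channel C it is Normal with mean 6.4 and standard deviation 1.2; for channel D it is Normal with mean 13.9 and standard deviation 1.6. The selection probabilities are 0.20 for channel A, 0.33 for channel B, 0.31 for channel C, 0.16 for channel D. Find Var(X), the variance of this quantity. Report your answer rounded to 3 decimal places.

Per component, A: μ=8.45, E[X²]=78.61; B: μ=6.4, E[X²]=42.92; C: μ=6.4, E[X²]=42.4; D: μ=13.9, E[X²]=195.77.
E[X] = 0.2·8.45 + 0.33·6.4 + 0.31·6.4 + 0.16·13.9 = 8.01.
E[X²] = 0.2·78.61 + 0.33·42.92 + 0.31·42.4 + 0.16·195.77 = 74.3528.
Var(X) = E[X²] − (E[X])² = 74.3528 − 64.1601 = 10.1927.

10.193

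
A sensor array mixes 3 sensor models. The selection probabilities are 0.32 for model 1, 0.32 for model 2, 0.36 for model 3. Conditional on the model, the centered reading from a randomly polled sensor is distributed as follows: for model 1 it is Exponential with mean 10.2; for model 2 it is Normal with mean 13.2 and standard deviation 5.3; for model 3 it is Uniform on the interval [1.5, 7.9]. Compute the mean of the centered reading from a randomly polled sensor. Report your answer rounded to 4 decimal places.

9.1800

Component means — 1: 10.2; 2: 13.2; 3: 4.7.
E[X] = 0.32·10.2 + 0.32·13.2 + 0.36·4.7 = 9.18.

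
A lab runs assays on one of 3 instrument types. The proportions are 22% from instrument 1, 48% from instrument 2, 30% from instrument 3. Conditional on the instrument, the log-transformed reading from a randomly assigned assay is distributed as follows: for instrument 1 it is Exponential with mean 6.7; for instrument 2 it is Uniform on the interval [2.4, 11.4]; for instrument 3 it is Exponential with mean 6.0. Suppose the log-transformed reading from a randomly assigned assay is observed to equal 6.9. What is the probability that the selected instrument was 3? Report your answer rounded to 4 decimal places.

Likelihoods f(6.9 | ·): 1: 0.0532926; 2: 0.111111; 3: 0.0527728.
Posterior ∝ prior × likelihood. Numerator for 3: 0.3·0.0527728 = 0.0158318.
Normalizing constant: 0.22·0.0532926 + 0.48·0.111111 + 0.3·0.0527728 = 0.0808895.
P(3 | observation) = 0.0158318 / 0.0808895 = 0.195722.

0.1957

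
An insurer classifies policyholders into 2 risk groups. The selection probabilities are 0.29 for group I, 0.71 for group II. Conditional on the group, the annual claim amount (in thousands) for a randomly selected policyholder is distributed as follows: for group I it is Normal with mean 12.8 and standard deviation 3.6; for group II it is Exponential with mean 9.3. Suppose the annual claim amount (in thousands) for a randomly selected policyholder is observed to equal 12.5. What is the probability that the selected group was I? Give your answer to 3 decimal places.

Likelihoods f(12.5 | ·): I: 0.110433; II: 0.0280406.
Posterior ∝ prior × likelihood. Numerator for I: 0.29·0.110433 = 0.0320256.
Normalizing constant: 0.29·0.110433 + 0.71·0.0280406 = 0.0519345.
P(I | observation) = 0.0320256 / 0.0519345 = 0.616654.

0.617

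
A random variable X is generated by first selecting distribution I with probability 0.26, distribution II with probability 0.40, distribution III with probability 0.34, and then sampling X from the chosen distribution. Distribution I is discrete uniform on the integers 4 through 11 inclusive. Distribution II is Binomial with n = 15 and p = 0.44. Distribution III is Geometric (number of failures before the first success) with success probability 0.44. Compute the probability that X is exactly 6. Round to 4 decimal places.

Conditional on each component, P(X = 6): I: 0.125; II: 0.196704; III: 0.01357.
By total probability, P(X = 6) = 0.26·0.125 + 0.4·0.196704 + 0.34·0.01357 = 0.115795.

0.1158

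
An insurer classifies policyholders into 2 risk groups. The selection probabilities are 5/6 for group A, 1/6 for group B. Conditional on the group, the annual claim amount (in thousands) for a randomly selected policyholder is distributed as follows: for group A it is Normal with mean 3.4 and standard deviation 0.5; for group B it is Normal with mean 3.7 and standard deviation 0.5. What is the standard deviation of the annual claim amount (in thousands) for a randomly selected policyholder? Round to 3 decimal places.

Per component, A: μ=3.4, E[X²]=11.81; B: μ=3.7, E[X²]=13.94.
E[X] = 0.833333·3.4 + 0.166667·3.7 = 3.45.
E[X²] = 0.833333·11.81 + 0.166667·13.94 = 12.165.
Var(X) = E[X²] − (E[X])² = 12.165 − 11.9025 = 0.2625.
SD(X) = √0.2625 = 0.512348.

0.512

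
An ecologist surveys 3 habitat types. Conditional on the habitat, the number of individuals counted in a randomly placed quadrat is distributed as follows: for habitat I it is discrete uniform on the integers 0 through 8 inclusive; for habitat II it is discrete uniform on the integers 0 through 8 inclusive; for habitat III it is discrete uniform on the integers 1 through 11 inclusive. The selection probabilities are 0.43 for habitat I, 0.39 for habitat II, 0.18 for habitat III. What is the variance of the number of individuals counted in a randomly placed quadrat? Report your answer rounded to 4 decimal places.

Per component, I: μ=4, E[X²]=22.6667; II: μ=4, E[X²]=22.6667; III: μ=6, E[X²]=46.
E[X] = 0.43·4 + 0.39·4 + 0.18·6 = 4.36.
E[X²] = 0.43·22.6667 + 0.39·22.6667 + 0.18·46 = 26.8667.
Var(X) = E[X²] − (E[X])² = 26.8667 − 19.0096 = 7.85707.

7.8571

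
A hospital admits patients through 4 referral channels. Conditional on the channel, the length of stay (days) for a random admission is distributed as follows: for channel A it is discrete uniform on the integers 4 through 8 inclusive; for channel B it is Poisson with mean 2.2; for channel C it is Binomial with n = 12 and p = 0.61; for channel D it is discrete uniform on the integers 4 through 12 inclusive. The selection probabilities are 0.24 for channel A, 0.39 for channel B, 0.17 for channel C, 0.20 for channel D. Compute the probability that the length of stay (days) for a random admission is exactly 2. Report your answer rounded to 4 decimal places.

0.1049

Conditional on each channel, P(X = 2): A: 0; B: 0.268144; C: 0.00199917; D: 0.
By total probability, P(X = 2) = 0.24·0 + 0.39·0.268144 + 0.17·0.00199917 + 0.2·0 = 0.104916.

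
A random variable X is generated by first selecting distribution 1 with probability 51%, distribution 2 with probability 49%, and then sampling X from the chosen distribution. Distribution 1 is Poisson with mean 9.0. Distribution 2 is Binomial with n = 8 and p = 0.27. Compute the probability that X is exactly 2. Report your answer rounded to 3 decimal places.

Conditional on each component, P(X = 2): 1: 0.0049981; 2: 0.308903.
By total probability, P(X = 2) = 0.51·0.0049981 + 0.49·0.308903 = 0.153912.

0.154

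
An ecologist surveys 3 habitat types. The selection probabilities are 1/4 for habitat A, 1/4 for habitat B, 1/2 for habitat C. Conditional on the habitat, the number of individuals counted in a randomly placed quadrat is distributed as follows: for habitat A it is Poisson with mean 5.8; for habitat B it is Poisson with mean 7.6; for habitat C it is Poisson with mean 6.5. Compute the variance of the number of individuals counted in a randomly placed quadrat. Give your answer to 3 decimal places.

7.015

Per component, A: μ=5.8, E[X²]=39.44; B: μ=7.6, E[X²]=65.36; C: μ=6.5, E[X²]=48.75.
E[X] = 0.25·5.8 + 0.25·7.6 + 0.5·6.5 = 6.6.
E[X²] = 0.25·39.44 + 0.25·65.36 + 0.5·48.75 = 50.575.
Var(X) = E[X²] − (E[X])² = 50.575 − 43.56 = 7.015.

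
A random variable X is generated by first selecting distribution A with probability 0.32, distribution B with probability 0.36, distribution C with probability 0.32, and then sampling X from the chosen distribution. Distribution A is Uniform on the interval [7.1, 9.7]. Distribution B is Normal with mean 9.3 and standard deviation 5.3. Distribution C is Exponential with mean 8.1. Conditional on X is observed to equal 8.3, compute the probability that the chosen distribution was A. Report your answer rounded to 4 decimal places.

0.7510

Likelihoods f(8.3 | ·): A: 0.384615; B: 0.0739441; C: 0.0443095.
Posterior ∝ prior × likelihood. Numerator for A: 0.32·0.384615 = 0.123077.
Normalizing constant: 0.32·0.384615 + 0.36·0.0739441 + 0.32·0.0443095 = 0.163876.
P(A | observation) = 0.123077 / 0.163876 = 0.751038.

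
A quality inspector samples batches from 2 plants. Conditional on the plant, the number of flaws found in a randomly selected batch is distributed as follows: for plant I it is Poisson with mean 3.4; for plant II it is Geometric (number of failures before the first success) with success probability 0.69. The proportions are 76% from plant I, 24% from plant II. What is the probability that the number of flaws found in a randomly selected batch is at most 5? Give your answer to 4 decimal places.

Conditional on each plant, P(X ≤ 5): I: 0.870542; II: 0.999112.
By total probability, P(X ≤ 5) = 0.76·0.870542 + 0.24·0.999112 = 0.901399.

0.9014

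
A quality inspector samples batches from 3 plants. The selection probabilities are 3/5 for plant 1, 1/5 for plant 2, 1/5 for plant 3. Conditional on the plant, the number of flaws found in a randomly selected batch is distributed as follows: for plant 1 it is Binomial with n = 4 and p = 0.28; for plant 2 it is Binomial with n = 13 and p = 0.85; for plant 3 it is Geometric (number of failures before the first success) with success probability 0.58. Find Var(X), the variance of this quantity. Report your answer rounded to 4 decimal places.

Per component, 1: μ=1.12, E[X²]=2.0608; 2: μ=11.05, E[X²]=123.76; 3: μ=0.724138, E[X²]=1.77289.
E[X] = 0.6·1.12 + 0.2·11.05 + 0.2·0.724138 = 3.02683.
E[X²] = 0.6·2.0608 + 0.2·123.76 + 0.2·1.77289 = 26.3431.
Var(X) = E[X²] − (E[X])² = 26.3431 − 9.16169 = 17.1814.

17.1814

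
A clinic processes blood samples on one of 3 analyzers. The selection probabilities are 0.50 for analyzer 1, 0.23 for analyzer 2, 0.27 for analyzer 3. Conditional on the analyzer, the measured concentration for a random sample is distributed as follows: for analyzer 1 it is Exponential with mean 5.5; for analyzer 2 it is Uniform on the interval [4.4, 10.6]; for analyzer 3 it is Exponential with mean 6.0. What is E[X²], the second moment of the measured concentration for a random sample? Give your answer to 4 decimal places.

For each component E[X²] = Var + (mean)², giving 1: 60.5; 2: 59.4533; 3: 72.
Overall E[X²] = 0.5·60.5 + 0.23·59.4533 + 0.27·72 = 63.3643.

63.3643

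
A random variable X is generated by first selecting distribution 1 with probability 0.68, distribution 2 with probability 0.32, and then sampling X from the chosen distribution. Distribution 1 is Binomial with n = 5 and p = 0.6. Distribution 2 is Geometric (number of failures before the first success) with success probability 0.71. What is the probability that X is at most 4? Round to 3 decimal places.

Conditional on each component, P(X ≤ 4): 1: 0.92224; 2: 0.997949.
By total probability, P(X ≤ 4) = 0.68·0.92224 + 0.32·0.997949 = 0.946467.

0.946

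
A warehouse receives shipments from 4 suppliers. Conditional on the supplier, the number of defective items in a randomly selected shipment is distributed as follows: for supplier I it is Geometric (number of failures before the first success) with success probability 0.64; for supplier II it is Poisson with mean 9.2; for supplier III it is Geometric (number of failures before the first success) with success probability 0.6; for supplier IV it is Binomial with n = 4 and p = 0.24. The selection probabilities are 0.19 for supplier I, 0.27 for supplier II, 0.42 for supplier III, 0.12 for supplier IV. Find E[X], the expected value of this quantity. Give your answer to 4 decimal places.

2.9861

Component means — I: 0.5625; II: 9.2; III: 0.666667; IV: 0.96.
E[X] = 0.19·0.5625 + 0.27·9.2 + 0.42·0.666667 + 0.12·0.96 = 2.98608.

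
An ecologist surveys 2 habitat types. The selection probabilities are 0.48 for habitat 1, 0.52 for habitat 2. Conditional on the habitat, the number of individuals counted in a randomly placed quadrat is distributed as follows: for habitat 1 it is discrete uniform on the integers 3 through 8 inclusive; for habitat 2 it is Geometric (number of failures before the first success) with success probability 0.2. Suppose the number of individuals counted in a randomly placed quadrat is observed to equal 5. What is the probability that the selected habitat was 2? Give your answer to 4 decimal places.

0.2987

Likelihoods P(X=5 | ·): 1: 0.166667; 2: 0.065536.
Posterior ∝ prior × likelihood. Numerator for 2: 0.52·0.065536 = 0.0340787.
Normalizing constant: 0.48·0.166667 + 0.52·0.065536 = 0.114079.
P(2 | observation) = 0.0340787 / 0.114079 = 0.29873.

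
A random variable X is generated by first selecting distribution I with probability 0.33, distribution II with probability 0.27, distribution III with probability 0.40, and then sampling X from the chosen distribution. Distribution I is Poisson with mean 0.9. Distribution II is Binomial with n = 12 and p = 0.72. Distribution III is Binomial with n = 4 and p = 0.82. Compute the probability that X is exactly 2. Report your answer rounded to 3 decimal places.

0.107

Conditional on each component, P(X = 2): I: 0.164661; II: 0.000101342; III: 0.130715.
By total probability, P(X = 2) = 0.33·0.164661 + 0.27·0.000101342 + 0.4·0.130715 = 0.106651.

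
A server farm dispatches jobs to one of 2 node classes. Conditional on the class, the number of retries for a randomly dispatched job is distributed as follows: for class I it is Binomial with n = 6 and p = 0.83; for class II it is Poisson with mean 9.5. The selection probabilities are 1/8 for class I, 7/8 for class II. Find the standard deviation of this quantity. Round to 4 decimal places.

3.2639

Per component, I: μ=4.98, E[X²]=25.647; II: μ=9.5, E[X²]=99.75.
E[X] = 0.125·4.98 + 0.875·9.5 = 8.935.
E[X²] = 0.125·25.647 + 0.875·99.75 = 90.4871.
Var(X) = E[X²] − (E[X])² = 90.4871 − 79.8342 = 10.6529.
SD(X) = √10.6529 = 3.26388.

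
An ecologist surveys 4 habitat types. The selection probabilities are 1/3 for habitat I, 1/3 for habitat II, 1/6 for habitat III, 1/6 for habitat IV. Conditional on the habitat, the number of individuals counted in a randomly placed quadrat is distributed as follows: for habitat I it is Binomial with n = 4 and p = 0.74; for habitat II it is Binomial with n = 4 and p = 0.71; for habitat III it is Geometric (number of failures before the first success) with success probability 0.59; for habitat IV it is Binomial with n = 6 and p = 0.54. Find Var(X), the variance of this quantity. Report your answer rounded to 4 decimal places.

1.7112

Per component, I: μ=2.96, E[X²]=9.5312; II: μ=2.84, E[X²]=8.8892; III: μ=0.694915, E[X²]=1.66073; IV: μ=3.24, E[X²]=11.988.
E[X] = 0.333333·2.96 + 0.333333·2.84 + 0.166667·0.694915 + 0.166667·3.24 = 2.58915.
E[X²] = 0.333333·9.5312 + 0.333333·8.8892 + 0.166667·1.66073 + 0.166667·11.988 = 8.41492.
Var(X) = E[X²] − (E[X])² = 8.41492 − 6.70371 = 1.71121.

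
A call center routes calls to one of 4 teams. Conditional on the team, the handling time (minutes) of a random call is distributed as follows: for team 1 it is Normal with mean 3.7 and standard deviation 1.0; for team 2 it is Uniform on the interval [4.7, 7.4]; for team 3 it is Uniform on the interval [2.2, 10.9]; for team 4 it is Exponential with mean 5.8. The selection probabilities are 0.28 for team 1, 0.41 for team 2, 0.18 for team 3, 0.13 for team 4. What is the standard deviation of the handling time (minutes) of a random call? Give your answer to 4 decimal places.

2.6975

Per component, 1: μ=3.7, E[X²]=14.69; 2: μ=6.05, E[X²]=37.21; 3: μ=6.55, E[X²]=49.21; 4: μ=5.8, E[X²]=67.28.
E[X] = 0.28·3.7 + 0.41·6.05 + 0.18·6.55 + 0.13·5.8 = 5.4495.
E[X²] = 0.28·14.69 + 0.41·37.21 + 0.18·49.21 + 0.13·67.28 = 36.9735.
Var(X) = E[X²] − (E[X])² = 36.9735 − 29.6971 = 7.27645.
SD(X) = √7.27645 = 2.69749.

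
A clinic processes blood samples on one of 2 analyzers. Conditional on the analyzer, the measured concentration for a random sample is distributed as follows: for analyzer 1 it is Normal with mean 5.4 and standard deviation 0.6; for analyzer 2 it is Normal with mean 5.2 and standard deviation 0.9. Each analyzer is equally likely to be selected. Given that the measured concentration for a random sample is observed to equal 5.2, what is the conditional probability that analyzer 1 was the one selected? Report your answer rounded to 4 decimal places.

0.5866

Likelihoods f(5.2 | ·): 1: 0.628972; 2: 0.443269.
Posterior ∝ prior × likelihood. Numerator for 1: 0.5·0.628972 = 0.314486.
Normalizing constant: 0.5·0.628972 + 0.5·0.443269 = 0.536121.
P(1 | observation) = 0.314486 / 0.536121 = 0.586596.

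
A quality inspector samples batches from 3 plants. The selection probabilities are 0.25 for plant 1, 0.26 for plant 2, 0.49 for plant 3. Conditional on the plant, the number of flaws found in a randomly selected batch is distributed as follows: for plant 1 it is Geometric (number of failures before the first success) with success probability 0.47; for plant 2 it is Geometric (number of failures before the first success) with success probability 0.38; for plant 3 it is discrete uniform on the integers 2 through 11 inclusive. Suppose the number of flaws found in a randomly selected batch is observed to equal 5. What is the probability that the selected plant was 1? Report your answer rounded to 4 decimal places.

Likelihoods P(X=5 | ·): 1: 0.0196552; 2: 0.034813; 3: 0.1.
Posterior ∝ prior × likelihood. Numerator for 1: 0.25·0.0196552 = 0.0049138.
Normalizing constant: 0.25·0.0196552 + 0.26·0.034813 + 0.49·0.1 = 0.0629652.
P(1 | observation) = 0.0049138 / 0.0629652 = 0.0780399.

0.0780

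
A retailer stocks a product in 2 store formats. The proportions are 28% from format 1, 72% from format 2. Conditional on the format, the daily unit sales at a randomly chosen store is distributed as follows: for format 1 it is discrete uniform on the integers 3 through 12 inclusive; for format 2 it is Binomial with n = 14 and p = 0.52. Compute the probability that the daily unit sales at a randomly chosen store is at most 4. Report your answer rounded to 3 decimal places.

0.105

Conditional on each format, P(X ≤ 4): 1: 0.2; 2: 0.0677063.
By total probability, P(X ≤ 4) = 0.28·0.2 + 0.72·0.0677063 = 0.104749.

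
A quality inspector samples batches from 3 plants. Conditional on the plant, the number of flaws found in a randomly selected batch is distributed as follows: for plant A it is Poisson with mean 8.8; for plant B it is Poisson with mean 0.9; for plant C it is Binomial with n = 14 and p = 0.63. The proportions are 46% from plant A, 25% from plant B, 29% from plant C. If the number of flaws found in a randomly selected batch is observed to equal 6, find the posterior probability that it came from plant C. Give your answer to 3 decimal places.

Likelihoods P(X=6 | ·): A: 0.0972237; B: 0.000300094; C: 0.0659496.
Posterior ∝ prior × likelihood. Numerator for C: 0.29·0.0659496 = 0.0191254.
Normalizing constant: 0.46·0.0972237 + 0.25·0.000300094 + 0.29·0.0659496 = 0.0639233.
P(C | observation) = 0.0191254 / 0.0639233 = 0.299193.

0.299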